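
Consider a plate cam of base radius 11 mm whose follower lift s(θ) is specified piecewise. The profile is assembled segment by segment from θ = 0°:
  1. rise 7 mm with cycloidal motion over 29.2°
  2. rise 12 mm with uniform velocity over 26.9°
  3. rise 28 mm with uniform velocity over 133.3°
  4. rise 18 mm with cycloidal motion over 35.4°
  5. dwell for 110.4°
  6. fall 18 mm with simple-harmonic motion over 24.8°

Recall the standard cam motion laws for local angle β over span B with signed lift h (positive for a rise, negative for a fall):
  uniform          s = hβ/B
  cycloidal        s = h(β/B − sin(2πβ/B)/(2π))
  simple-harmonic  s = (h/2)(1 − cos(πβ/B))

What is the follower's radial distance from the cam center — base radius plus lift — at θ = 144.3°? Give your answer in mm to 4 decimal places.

seg 1 [0°–29.2°] cycloidal, h=7: full span → s += 7 → s = 7.0000
seg 2 [29.2°–56.1°] uniform, h=12: full span → s += 12 → s = 19.0000
seg 3 [56.1°–189.4°] uniform, h=28: θ=144.3° here. β=88.2, B=133.3. 28·88.2/133.3 = 18.5266 → s = 37.5266
radial distance = base radius + s = 11 + 37.5266 = 48.5266

48.5266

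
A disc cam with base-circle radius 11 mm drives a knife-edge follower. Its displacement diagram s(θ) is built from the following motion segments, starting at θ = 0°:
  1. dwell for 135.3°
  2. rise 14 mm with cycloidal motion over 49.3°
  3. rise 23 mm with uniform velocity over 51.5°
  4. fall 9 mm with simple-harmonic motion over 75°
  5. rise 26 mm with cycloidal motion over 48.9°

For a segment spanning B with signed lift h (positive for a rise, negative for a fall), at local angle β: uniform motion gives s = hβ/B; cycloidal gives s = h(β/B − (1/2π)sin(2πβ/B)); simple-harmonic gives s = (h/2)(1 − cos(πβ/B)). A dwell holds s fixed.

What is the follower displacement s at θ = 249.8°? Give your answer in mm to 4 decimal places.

seg 1 [0°–135.3°] dwell: s stays 0.0000
seg 2 [135.3°–184.6°] cycloidal, h=14: full span → s += 14 → s = 14.0000
seg 3 [184.6°–236.1°] uniform, h=23: full span → s += 23 → s = 37.0000
seg 4 [236.1°–311.1°] simple-harmonic, h=-9: θ=249.8° here. β=13.7, B=75. -9/2·(1 − cos(π·0.1827)) = -0.7209 → s = 36.2791

36.2791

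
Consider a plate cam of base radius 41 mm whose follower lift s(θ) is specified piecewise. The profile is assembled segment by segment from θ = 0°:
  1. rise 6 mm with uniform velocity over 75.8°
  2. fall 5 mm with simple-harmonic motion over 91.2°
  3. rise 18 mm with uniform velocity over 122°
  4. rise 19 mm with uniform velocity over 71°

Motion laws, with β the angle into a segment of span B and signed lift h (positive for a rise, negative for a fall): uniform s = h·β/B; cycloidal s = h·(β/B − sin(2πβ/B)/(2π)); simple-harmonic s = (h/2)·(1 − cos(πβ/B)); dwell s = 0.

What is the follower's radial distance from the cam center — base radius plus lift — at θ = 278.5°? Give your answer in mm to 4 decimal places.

seg 1 [0°–75.8°] uniform, h=6: full span → s += 6 → s = 6.0000
seg 2 [75.8°–167°] simple-harmonic, h=-5: full span → s += -5 → s = 1.0000
seg 3 [167°–289°] uniform, h=18: θ=278.5° here. β=111.5, B=122. 18·111.5/122 = 16.4508 → s = 17.4508
radial distance = base radius + s = 41 + 17.4508 = 58.4508

58.4508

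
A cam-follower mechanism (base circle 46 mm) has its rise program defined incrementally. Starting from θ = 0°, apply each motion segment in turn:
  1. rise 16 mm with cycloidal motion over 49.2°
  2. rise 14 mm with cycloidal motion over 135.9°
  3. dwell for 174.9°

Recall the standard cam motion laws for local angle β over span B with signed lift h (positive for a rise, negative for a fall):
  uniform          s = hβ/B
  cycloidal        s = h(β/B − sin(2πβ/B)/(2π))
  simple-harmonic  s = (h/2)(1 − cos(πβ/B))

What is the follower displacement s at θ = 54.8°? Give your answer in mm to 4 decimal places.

seg 1 [0°–49.2°] cycloidal, h=16: full span → s += 16 → s = 16.0000
seg 2 [49.2°–185.1°] cycloidal, h=14: θ=54.8° here. β=5.6, B=135.9. 14·(0.0412 − sin(2π·0.0412)/(2π)) = 0.0064 → s = 16.0064

16.0064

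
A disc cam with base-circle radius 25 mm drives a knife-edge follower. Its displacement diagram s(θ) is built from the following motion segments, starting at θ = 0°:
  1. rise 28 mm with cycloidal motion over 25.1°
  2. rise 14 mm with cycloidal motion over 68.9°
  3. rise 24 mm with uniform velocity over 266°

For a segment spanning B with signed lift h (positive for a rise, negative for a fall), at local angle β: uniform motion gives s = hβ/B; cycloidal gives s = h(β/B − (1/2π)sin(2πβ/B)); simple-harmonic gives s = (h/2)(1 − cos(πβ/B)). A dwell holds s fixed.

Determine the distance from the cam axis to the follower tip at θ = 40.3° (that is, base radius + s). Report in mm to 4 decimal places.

seg 1 [0°–25.1°] cycloidal, h=28: full span → s += 28 → s = 28.0000
seg 2 [25.1°–94°] cycloidal, h=14: θ=40.3° here. β=15.2, B=68.9. 14·(0.2206 − sin(2π·0.2206)/(2π)) = 0.8982 → s = 28.8982
radial distance = base radius + s = 25 + 28.8982 = 53.8982

53.8982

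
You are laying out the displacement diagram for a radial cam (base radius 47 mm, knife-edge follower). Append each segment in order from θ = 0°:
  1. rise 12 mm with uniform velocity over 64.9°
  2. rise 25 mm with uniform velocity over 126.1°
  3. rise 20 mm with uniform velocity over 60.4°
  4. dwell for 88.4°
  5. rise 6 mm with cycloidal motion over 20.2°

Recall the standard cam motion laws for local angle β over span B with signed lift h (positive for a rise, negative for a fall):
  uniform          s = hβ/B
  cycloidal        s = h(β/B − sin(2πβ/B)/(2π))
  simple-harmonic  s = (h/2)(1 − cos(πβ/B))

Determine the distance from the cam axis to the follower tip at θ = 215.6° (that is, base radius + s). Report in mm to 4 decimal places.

seg 1 [0°–64.9°] uniform, h=12: full span → s += 12 → s = 12.0000
seg 2 [64.9°–191°] uniform, h=25: full span → s += 25 → s = 37.0000
seg 3 [191°–251.4°] uniform, h=20: θ=215.6° here. β=24.6, B=60.4. 20·24.6/60.4 = 8.1457 → s = 45.1457
radial distance = base radius + s = 47 + 45.1457 = 92.1457

92.1457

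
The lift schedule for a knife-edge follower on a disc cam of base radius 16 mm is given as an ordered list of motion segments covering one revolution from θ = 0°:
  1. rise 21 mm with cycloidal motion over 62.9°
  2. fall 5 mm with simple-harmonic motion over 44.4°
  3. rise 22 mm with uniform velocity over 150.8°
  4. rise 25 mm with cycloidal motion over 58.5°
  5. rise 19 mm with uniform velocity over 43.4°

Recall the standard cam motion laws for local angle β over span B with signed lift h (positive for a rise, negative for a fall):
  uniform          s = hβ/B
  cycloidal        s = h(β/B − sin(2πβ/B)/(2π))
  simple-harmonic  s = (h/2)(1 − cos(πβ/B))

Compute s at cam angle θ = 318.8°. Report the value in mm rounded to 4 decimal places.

seg 1 [0°–62.9°] cycloidal, h=21: full span → s += 21 → s = 21.0000
seg 2 [62.9°–107.3°] simple-harmonic, h=-5: full span → s += -5 → s = 16.0000
seg 3 [107.3°–258.1°] uniform, h=22: full span → s += 22 → s = 38.0000
seg 4 [258.1°–316.6°] cycloidal, h=25: full span → s += 25 → s = 63.0000
seg 5 [316.6°–360°] uniform, h=19: θ=318.8° here. β=2.2, B=43.4. 19·2.2/43.4 = 0.9631 → s = 63.9631

63.9631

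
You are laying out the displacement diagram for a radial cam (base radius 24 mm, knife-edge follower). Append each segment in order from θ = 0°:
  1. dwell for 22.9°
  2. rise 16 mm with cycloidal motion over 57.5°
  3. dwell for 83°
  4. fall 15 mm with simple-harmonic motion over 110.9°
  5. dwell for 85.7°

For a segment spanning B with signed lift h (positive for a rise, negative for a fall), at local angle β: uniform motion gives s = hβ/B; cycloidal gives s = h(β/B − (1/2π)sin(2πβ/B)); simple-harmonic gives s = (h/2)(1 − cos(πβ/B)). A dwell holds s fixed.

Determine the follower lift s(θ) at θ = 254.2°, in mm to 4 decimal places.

seg 1 [0°–22.9°] dwell: s stays 0.0000
seg 2 [22.9°–80.4°] cycloidal, h=16: full span → s += 16 → s = 16.0000
seg 3 [80.4°–163.4°] dwell: s stays 16.0000
seg 4 [163.4°–274.3°] simple-harmonic, h=-15: θ=254.2° here. β=90.8, B=110.9. -15/2·(1 − cos(π·0.8188)) = -13.8167 → s = 2.1833

2.1833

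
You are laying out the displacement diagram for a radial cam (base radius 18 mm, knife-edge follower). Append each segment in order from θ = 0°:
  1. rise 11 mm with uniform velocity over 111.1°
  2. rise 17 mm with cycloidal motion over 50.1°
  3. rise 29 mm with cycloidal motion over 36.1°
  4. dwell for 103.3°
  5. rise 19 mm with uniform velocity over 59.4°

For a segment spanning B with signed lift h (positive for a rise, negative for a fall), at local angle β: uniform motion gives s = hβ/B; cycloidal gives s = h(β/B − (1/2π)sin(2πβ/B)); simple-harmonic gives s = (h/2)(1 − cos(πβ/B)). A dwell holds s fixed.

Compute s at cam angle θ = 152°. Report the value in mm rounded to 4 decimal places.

seg 1 [0°–111.1°] uniform, h=11: full span → s += 11 → s = 11.0000
seg 2 [111.1°–161.2°] cycloidal, h=17: θ=152° here. β=40.9, B=50.1. 17·(0.8164 − sin(2π·0.8164)/(2π)) = 16.3520 → s = 27.3520

27.3520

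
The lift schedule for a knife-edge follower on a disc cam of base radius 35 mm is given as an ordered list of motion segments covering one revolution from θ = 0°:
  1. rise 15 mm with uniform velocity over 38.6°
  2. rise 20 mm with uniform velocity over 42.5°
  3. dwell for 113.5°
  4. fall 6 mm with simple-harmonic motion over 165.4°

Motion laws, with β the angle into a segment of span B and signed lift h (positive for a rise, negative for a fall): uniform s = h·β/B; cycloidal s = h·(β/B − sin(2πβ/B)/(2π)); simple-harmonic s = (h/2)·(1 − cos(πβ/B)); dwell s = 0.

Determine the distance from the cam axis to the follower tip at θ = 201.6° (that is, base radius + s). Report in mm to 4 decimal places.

seg 1 [0°–38.6°] uniform, h=15: full span → s += 15 → s = 15.0000
seg 2 [38.6°–81.1°] uniform, h=20: full span → s += 20 → s = 35.0000
seg 3 [81.1°–194.6°] dwell: s stays 35.0000
seg 4 [194.6°–360°] simple-harmonic, h=-6: θ=201.6° here. β=7, B=165.4. -6/2·(1 − cos(π·0.0423)) = -0.0265 → s = 34.9735
radial distance = base radius + s = 35 + 34.9735 = 69.9735

69.9735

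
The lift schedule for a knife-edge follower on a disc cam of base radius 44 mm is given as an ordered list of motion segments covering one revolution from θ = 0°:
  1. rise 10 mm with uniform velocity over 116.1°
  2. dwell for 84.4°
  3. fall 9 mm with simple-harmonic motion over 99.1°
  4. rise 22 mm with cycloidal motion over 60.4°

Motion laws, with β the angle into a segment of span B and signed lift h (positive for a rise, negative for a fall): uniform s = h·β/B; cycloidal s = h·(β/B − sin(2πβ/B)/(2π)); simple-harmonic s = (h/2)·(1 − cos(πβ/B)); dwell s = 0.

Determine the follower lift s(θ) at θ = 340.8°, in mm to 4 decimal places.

seg 1 [0°–116.1°] uniform, h=10: full span → s += 10 → s = 10.0000
seg 2 [116.1°–200.5°] dwell: s stays 10.0000
seg 3 [200.5°–299.6°] simple-harmonic, h=-9: full span → s += -9 → s = 1.0000
seg 4 [299.6°–360°] cycloidal, h=22: θ=340.8° here. β=41.2, B=60.4. 22·(0.6821 − sin(2π·0.6821)/(2π)) = 18.1944 → s = 19.1944

19.1944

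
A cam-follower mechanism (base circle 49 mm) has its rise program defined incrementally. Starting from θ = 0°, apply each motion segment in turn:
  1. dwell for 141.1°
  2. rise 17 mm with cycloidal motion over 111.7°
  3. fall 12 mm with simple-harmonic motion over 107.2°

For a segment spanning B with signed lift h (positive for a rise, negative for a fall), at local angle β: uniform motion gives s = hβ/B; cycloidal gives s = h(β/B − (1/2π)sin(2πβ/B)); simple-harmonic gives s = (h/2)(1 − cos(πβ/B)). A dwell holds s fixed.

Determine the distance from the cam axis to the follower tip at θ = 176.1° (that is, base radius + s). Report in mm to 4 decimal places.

seg 1 [0°–141.1°] dwell: s stays 0.0000
seg 2 [141.1°–252.8°] cycloidal, h=17: θ=176.1° here. β=35, B=111.7. 17·(0.3133 − sin(2π·0.3133)/(2π)) = 2.8326 → s = 2.8326
radial distance = base radius + s = 49 + 2.8326 = 51.8326

51.8326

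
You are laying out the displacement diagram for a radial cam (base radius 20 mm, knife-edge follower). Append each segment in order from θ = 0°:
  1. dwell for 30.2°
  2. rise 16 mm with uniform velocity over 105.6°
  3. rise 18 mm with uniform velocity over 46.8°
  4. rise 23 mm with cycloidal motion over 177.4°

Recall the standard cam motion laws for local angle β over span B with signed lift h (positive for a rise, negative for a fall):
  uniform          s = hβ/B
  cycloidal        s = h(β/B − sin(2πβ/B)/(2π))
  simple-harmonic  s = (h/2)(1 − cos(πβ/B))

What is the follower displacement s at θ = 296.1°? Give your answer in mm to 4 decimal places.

seg 1 [0°–30.2°] dwell: s stays 0.0000
seg 2 [30.2°–135.8°] uniform, h=16: full span → s += 16 → s = 16.0000
seg 3 [135.8°–182.6°] uniform, h=18: full span → s += 18 → s = 34.0000
seg 4 [182.6°–360°] cycloidal, h=23: θ=296.1° here. β=113.5, B=177.4. 23·(0.6398 − sin(2π·0.6398)/(2π)) = 17.5329 → s = 51.5329

51.5329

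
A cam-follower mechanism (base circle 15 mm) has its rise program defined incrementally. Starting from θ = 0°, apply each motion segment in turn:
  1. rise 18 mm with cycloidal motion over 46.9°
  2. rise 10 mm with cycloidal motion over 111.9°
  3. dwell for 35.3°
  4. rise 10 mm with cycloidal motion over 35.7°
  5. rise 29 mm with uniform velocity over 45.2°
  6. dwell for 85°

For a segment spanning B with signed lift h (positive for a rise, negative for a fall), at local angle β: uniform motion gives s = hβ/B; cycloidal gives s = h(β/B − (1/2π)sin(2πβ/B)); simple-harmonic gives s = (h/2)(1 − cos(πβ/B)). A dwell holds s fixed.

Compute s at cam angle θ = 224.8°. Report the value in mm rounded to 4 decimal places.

seg 1 [0°–46.9°] cycloidal, h=18: full span → s += 18 → s = 18.0000
seg 2 [46.9°–158.8°] cycloidal, h=10: full span → s += 10 → s = 28.0000
seg 3 [158.8°–194.1°] dwell: s stays 28.0000
seg 4 [194.1°–229.8°] cycloidal, h=10: θ=224.8° here. β=30.7, B=35.7. 10·(0.8599 − sin(2π·0.8599)/(2π)) = 9.8261 → s = 37.8261

37.8261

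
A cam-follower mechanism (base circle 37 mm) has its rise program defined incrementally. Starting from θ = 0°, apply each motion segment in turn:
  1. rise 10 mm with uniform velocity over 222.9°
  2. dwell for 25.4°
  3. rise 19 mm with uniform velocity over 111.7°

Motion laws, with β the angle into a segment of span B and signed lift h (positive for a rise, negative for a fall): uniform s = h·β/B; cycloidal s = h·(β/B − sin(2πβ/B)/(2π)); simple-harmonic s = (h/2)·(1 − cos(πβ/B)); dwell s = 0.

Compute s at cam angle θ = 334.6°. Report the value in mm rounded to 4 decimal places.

seg 1 [0°–222.9°] uniform, h=10: full span → s += 10 → s = 10.0000
seg 2 [222.9°–248.3°] dwell: s stays 10.0000
seg 3 [248.3°–360°] uniform, h=19: θ=334.6° here. β=86.3, B=111.7. 19·86.3/111.7 = 14.6795 → s = 24.6795

24.6795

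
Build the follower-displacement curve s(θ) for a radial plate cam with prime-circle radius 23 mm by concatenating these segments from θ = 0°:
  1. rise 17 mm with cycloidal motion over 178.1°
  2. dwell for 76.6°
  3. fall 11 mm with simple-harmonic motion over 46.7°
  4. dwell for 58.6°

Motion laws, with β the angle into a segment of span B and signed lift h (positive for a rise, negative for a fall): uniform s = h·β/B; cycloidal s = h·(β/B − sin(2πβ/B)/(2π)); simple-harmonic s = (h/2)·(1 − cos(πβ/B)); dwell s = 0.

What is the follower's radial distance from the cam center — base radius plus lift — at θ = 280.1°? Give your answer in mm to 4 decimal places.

seg 1 [0°–178.1°] cycloidal, h=17: full span → s += 17 → s = 17.0000
seg 2 [178.1°–254.7°] dwell: s stays 17.0000
seg 3 [254.7°–301.4°] simple-harmonic, h=-11: θ=280.1° here. β=25.4, B=46.7. -11/2·(1 − cos(π·0.5439)) = -6.2561 → s = 10.7439
radial distance = base radius + s = 23 + 10.7439 = 33.7439

33.7439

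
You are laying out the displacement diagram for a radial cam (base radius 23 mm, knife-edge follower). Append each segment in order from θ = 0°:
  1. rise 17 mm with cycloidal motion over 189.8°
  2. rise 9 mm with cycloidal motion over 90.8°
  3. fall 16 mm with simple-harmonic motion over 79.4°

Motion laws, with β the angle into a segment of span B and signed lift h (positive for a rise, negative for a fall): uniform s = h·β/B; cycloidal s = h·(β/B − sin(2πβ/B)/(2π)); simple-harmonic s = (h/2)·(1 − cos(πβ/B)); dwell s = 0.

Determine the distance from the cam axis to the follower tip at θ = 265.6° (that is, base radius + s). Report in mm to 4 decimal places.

seg 1 [0°–189.8°] cycloidal, h=17: full span → s += 17 → s = 17.0000
seg 2 [189.8°–280.6°] cycloidal, h=9: θ=265.6° here. β=75.8, B=90.8. 9·(0.8348 − sin(2π·0.8348)/(2π)) = 8.7470 → s = 25.7470
radial distance = base radius + s = 23 + 25.7470 = 48.7470

48.7470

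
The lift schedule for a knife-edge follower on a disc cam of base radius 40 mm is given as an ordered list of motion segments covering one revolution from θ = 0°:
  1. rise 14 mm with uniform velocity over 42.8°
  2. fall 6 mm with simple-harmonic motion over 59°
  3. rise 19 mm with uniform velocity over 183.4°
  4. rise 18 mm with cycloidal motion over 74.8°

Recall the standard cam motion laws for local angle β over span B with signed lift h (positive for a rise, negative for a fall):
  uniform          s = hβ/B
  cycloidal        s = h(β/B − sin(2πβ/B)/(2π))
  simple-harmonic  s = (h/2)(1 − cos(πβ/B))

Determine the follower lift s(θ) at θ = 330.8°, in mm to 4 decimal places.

seg 1 [0°–42.8°] uniform, h=14: full span → s += 14 → s = 14.0000
seg 2 [42.8°–101.8°] simple-harmonic, h=-6: full span → s += -6 → s = 8.0000
seg 3 [101.8°–285.2°] uniform, h=19: full span → s += 19 → s = 27.0000
seg 4 [285.2°–360°] cycloidal, h=18: θ=330.8° here. β=45.6, B=74.8. 18·(0.6096 − sin(2π·0.6096)/(2π)) = 12.7942 → s = 39.7942

39.7942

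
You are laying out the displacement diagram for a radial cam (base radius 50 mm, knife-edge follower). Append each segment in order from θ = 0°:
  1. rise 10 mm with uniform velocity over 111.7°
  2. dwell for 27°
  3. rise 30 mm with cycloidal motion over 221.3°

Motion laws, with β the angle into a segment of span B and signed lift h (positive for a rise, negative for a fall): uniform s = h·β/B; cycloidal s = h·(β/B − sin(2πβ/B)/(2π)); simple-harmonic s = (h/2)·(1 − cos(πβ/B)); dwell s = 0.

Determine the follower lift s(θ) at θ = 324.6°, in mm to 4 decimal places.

seg 1 [0°–111.7°] uniform, h=10: full span → s += 10 → s = 10.0000
seg 2 [111.7°–138.7°] dwell: s stays 10.0000
seg 3 [138.7°–360°] cycloidal, h=30: θ=324.6° here. β=185.9, B=221.3. 30·(0.8400 − sin(2π·0.8400)/(2π)) = 29.2319 → s = 39.2319

39.2319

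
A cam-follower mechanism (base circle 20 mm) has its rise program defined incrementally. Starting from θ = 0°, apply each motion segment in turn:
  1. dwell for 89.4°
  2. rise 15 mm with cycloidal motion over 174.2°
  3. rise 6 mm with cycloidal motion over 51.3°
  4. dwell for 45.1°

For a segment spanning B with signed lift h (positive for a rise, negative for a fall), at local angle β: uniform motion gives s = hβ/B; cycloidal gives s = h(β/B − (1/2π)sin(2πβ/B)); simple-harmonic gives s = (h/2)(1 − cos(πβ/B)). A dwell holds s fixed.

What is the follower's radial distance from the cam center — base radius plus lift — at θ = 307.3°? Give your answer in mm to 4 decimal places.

seg 1 [0°–89.4°] dwell: s stays 0.0000
seg 2 [89.4°–263.6°] cycloidal, h=15: full span → s += 15 → s = 15.0000
seg 3 [263.6°–314.9°] cycloidal, h=6: θ=307.3° here. β=43.7, B=51.3. 6·(0.8519 − sin(2π·0.8519)/(2π)) = 5.8771 → s = 20.8771
radial distance = base radius + s = 20 + 20.8771 = 40.8771

40.8771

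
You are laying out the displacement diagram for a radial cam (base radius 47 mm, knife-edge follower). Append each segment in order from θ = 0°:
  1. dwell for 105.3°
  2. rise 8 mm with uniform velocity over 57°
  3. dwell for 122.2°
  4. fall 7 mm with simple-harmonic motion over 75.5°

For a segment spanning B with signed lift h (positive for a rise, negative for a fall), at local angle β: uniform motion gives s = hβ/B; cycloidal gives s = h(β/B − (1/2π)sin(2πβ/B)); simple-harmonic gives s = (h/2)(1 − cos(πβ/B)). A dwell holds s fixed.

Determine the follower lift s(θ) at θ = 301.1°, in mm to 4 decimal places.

seg 1 [0°–105.3°] dwell: s stays 0.0000
seg 2 [105.3°–162.3°] uniform, h=8: full span → s += 8 → s = 8.0000
seg 3 [162.3°–284.5°] dwell: s stays 8.0000
seg 4 [284.5°–360°] simple-harmonic, h=-7: θ=301.1° here. β=16.6, B=75.5. -7/2·(1 − cos(π·0.2199)) = -0.8023 → s = 7.1977

7.1977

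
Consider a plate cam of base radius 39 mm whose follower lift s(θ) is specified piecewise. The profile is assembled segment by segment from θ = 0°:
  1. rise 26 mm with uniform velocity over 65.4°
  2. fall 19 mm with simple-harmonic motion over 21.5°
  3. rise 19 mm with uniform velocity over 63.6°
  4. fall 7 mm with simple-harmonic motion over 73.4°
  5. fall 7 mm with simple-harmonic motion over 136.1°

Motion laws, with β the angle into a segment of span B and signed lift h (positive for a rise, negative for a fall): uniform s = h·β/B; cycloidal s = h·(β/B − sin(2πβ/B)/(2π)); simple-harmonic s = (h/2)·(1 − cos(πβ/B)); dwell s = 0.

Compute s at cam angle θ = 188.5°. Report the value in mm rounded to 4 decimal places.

seg 1 [0°–65.4°] uniform, h=26: full span → s += 26 → s = 26.0000
seg 2 [65.4°–86.9°] simple-harmonic, h=-19: full span → s += -19 → s = 7.0000
seg 3 [86.9°–150.5°] uniform, h=19: full span → s += 19 → s = 26.0000
seg 4 [150.5°–223.9°] simple-harmonic, h=-7: θ=188.5° here. β=38, B=73.4. -7/2·(1 − cos(π·0.5177)) = -3.6946 → s = 22.3054

22.3054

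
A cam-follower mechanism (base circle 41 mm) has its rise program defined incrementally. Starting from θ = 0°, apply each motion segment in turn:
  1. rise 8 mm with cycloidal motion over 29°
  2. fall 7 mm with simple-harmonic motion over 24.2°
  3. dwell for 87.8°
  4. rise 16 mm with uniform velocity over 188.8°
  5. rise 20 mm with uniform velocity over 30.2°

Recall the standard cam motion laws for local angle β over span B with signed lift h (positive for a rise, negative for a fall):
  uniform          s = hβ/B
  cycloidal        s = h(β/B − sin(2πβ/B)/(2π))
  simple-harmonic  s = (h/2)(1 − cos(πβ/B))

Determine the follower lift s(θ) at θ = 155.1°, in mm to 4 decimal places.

seg 1 [0°–29°] cycloidal, h=8: full span → s += 8 → s = 8.0000
seg 2 [29°–53.2°] simple-harmonic, h=-7: full span → s += -7 → s = 1.0000
seg 3 [53.2°–141°] dwell: s stays 1.0000
seg 4 [141°–329.8°] uniform, h=16: θ=155.1° here. β=14.1, B=188.8. 16·14.1/188.8 = 1.1949 → s = 2.1949

2.1949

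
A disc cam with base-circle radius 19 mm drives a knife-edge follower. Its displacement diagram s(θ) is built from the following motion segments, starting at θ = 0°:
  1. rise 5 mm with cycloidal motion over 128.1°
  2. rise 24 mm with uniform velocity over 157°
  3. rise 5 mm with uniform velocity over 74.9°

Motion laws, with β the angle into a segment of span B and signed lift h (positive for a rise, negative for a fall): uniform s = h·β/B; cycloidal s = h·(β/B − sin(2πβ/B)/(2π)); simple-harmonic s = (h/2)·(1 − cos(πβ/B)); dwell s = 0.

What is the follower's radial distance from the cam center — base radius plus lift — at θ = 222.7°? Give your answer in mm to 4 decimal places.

seg 1 [0°–128.1°] cycloidal, h=5: full span → s += 5 → s = 5.0000
seg 2 [128.1°–285.1°] uniform, h=24: θ=222.7° here. β=94.6, B=157. 24·94.6/157 = 14.4611 → s = 19.4611
radial distance = base radius + s = 19 + 19.4611 = 38.4611

38.4611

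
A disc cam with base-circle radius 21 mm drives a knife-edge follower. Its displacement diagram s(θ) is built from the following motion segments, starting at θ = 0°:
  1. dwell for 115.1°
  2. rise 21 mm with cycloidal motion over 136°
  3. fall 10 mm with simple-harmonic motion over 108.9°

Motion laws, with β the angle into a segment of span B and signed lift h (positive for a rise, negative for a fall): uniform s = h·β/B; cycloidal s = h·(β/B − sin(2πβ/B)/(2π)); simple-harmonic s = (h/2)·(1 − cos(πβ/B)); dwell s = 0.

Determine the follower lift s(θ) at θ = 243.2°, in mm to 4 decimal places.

seg 1 [0°–115.1°] dwell: s stays 0.0000
seg 2 [115.1°–251.1°] cycloidal, h=21: θ=243.2° here. β=128.1, B=136. 21·(0.9419 − sin(2π·0.9419)/(2π)) = 20.9731 → s = 20.9731

20.9731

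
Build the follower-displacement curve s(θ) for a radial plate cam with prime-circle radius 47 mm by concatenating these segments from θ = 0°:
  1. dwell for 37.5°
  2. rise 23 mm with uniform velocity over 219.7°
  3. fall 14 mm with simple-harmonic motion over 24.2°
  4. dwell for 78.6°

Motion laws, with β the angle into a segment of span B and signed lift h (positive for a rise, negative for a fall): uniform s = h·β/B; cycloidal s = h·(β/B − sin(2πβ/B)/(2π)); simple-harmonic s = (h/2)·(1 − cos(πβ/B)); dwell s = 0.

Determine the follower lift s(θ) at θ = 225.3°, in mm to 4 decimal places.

seg 1 [0°–37.5°] dwell: s stays 0.0000
seg 2 [37.5°–257.2°] uniform, h=23: θ=225.3° here. β=187.8, B=219.7. 23·187.8/219.7 = 19.6604 → s = 19.6604

19.6604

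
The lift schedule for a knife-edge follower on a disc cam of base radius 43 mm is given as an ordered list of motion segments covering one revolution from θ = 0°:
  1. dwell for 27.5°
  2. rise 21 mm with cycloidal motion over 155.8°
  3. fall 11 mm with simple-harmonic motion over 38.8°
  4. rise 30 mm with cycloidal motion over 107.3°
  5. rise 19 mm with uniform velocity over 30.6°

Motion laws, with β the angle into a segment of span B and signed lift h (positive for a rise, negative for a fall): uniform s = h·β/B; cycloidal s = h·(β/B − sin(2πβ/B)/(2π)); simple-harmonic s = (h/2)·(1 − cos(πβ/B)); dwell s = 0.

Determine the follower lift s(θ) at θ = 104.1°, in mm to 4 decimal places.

seg 1 [0°–27.5°] dwell: s stays 0.0000
seg 2 [27.5°–183.3°] cycloidal, h=21: θ=104.1° here. β=76.6, B=155.8. 21·(0.4917 − sin(2π·0.4917)/(2π)) = 10.1496 → s = 10.1496

10.1496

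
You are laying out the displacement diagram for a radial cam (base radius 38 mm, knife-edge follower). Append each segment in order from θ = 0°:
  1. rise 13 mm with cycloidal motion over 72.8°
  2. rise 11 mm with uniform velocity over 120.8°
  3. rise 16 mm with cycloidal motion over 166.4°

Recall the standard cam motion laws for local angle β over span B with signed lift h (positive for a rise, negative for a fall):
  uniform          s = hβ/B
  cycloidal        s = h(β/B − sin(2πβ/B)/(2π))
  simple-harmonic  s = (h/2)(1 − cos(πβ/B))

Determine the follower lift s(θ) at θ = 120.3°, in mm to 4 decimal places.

seg 1 [0°–72.8°] cycloidal, h=13: full span → s += 13 → s = 13.0000
seg 2 [72.8°–193.6°] uniform, h=11: θ=120.3° here. β=47.5, B=120.8. 11·47.5/120.8 = 4.3253 → s = 17.3253

17.3253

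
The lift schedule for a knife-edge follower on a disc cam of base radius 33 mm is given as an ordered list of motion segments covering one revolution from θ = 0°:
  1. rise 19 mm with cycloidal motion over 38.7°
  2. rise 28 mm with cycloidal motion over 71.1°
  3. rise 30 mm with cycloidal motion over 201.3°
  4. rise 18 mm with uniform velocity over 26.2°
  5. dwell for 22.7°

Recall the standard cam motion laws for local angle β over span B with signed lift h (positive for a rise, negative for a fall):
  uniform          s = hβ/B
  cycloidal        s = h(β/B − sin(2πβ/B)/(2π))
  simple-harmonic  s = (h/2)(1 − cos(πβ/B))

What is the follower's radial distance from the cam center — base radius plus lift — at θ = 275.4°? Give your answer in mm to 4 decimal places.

seg 1 [0°–38.7°] cycloidal, h=19: full span → s += 19 → s = 19.0000
seg 2 [38.7°–109.8°] cycloidal, h=28: full span → s += 28 → s = 47.0000
seg 3 [109.8°–311.1°] cycloidal, h=30: θ=275.4° here. β=165.6, B=201.3. 30·(0.8227 − sin(2π·0.8227)/(2π)) = 28.9653 → s = 75.9653
radial distance = base radius + s = 33 + 75.9653 = 108.9653

108.9653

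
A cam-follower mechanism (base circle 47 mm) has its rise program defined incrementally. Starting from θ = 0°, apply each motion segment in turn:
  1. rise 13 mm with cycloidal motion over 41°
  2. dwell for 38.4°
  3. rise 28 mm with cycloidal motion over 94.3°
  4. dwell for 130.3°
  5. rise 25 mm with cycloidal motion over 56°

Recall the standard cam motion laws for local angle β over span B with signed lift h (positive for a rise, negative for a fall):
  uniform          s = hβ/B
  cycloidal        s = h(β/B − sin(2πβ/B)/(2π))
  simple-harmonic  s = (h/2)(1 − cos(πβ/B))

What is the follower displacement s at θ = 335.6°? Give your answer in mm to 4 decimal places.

seg 1 [0°–41°] cycloidal, h=13: full span → s += 13 → s = 13.0000
seg 2 [41°–79.4°] dwell: s stays 13.0000
seg 3 [79.4°–173.7°] cycloidal, h=28: full span → s += 28 → s = 41.0000
seg 4 [173.7°–304°] dwell: s stays 41.0000
seg 5 [304°–360°] cycloidal, h=25: θ=335.6° here. β=31.6, B=56. 25·(0.5643 − sin(2π·0.5643)/(2π)) = 15.6709 → s = 56.6709

56.6709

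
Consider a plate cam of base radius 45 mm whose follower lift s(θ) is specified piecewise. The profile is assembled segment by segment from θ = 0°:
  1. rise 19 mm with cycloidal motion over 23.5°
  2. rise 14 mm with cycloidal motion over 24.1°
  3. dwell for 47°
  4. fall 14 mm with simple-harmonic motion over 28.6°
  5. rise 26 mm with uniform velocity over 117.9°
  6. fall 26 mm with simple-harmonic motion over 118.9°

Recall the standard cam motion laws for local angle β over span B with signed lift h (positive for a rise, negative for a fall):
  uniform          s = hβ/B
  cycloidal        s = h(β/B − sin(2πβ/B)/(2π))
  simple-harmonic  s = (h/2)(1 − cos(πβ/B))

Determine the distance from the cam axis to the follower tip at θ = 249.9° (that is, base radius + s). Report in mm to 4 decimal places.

seg 1 [0°–23.5°] cycloidal, h=19: full span → s += 19 → s = 19.0000
seg 2 [23.5°–47.6°] cycloidal, h=14: full span → s += 14 → s = 33.0000
seg 3 [47.6°–94.6°] dwell: s stays 33.0000
seg 4 [94.6°–123.2°] simple-harmonic, h=-14: full span → s += -14 → s = 19.0000
seg 5 [123.2°–241.1°] uniform, h=26: full span → s += 26 → s = 45.0000
seg 6 [241.1°–360°] simple-harmonic, h=-26: θ=249.9° here. β=8.8, B=118.9. -26/2·(1 − cos(π·0.0740)) = -0.3498 → s = 44.6502
radial distance = base radius + s = 45 + 44.6502 = 89.6502

89.6502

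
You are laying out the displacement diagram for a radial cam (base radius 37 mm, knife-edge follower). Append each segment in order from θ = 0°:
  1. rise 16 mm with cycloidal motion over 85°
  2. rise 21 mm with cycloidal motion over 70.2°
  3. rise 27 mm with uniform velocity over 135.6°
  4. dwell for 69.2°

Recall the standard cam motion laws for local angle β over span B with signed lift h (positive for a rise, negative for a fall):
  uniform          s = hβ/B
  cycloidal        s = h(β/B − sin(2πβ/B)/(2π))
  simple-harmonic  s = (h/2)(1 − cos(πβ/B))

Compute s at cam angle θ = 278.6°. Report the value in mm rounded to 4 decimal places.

seg 1 [0°–85°] cycloidal, h=16: full span → s += 16 → s = 16.0000
seg 2 [85°–155.2°] cycloidal, h=21: full span → s += 21 → s = 37.0000
seg 3 [155.2°–290.8°] uniform, h=27: θ=278.6° here. β=123.4, B=135.6. 27·123.4/135.6 = 24.5708 → s = 61.5708

61.5708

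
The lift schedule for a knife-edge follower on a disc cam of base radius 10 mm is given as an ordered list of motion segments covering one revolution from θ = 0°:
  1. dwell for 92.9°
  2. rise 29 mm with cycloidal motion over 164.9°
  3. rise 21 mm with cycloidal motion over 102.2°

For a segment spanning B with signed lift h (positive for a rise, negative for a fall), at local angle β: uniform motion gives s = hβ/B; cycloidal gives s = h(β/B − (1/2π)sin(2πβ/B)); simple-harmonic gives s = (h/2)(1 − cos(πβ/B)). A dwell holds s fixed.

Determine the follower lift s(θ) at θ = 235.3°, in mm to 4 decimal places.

seg 1 [0°–92.9°] dwell: s stays 0.0000
seg 2 [92.9°–257.8°] cycloidal, h=29: θ=235.3° here. β=142.4, B=164.9. 29·(0.8636 − sin(2π·0.8636)/(2π)) = 28.5328 → s = 28.5328

28.5328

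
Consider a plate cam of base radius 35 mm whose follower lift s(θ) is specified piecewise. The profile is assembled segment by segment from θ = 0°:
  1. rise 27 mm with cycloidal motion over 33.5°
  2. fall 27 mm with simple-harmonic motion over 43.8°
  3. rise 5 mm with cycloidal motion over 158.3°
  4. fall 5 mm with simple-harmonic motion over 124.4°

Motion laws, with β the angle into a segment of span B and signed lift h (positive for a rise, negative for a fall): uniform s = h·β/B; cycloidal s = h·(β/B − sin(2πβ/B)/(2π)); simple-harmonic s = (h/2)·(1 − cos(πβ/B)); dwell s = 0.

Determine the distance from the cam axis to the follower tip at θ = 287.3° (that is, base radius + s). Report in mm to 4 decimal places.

seg 1 [0°–33.5°] cycloidal, h=27: full span → s += 27 → s = 27.0000
seg 2 [33.5°–77.3°] simple-harmonic, h=-27: full span → s += -27 → s = 0.0000
seg 3 [77.3°–235.6°] cycloidal, h=5: full span → s += 5 → s = 5.0000
seg 4 [235.6°–360°] simple-harmonic, h=-5: θ=287.3° here. β=51.7, B=124.4. -5/2·(1 − cos(π·0.4156)) = -1.8448 → s = 3.1552
radial distance = base radius + s = 35 + 3.1552 = 38.1552

38.1552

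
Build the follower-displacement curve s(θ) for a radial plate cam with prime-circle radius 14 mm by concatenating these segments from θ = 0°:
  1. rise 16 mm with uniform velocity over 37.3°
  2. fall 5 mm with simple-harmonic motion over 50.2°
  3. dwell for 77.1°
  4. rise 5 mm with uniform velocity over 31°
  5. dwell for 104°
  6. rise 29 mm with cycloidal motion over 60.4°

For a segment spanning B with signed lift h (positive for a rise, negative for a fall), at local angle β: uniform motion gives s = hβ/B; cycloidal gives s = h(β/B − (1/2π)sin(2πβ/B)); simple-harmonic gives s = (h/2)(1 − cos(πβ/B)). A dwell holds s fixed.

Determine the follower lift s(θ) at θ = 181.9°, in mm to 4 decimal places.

seg 1 [0°–37.3°] uniform, h=16: full span → s += 16 → s = 16.0000
seg 2 [37.3°–87.5°] simple-harmonic, h=-5: full span → s += -5 → s = 11.0000
seg 3 [87.5°–164.6°] dwell: s stays 11.0000
seg 4 [164.6°–195.6°] uniform, h=5: θ=181.9° here. β=17.3, B=31. 5·17.3/31 = 2.7903 → s = 13.7903

13.7903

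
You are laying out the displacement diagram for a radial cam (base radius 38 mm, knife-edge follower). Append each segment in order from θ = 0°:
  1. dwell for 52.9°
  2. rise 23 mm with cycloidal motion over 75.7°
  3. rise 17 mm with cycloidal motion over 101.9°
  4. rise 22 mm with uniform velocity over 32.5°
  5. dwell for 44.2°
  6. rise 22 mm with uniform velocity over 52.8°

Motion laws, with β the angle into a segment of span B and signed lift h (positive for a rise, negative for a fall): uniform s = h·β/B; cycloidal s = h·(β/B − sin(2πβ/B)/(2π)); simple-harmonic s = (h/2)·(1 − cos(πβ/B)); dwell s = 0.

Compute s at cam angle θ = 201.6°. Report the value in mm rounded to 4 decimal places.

seg 1 [0°–52.9°] dwell: s stays 0.0000
seg 2 [52.9°–128.6°] cycloidal, h=23: full span → s += 23 → s = 23.0000
seg 3 [128.6°–230.5°] cycloidal, h=17: θ=201.6° here. β=73, B=101.9. 17·(0.7164 − sin(2π·0.7164)/(2π)) = 14.8241 → s = 37.8241

37.8241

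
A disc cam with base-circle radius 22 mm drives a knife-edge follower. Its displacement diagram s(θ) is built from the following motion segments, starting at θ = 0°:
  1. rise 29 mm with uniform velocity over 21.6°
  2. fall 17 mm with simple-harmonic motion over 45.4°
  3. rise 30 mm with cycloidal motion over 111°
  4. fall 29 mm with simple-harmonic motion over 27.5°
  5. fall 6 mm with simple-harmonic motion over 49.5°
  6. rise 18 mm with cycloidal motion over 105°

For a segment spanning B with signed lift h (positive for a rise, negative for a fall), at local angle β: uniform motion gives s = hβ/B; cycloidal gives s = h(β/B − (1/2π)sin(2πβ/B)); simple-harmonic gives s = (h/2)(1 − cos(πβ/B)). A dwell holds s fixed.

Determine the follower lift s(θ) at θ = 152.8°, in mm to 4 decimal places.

seg 1 [0°–21.6°] uniform, h=29: full span → s += 29 → s = 29.0000
seg 2 [21.6°–67°] simple-harmonic, h=-17: full span → s += -17 → s = 12.0000
seg 3 [67°–178°] cycloidal, h=30: θ=152.8° here. β=85.8, B=111. 30·(0.7730 − sin(2π·0.7730)/(2π)) = 27.9142 → s = 39.9142

39.9142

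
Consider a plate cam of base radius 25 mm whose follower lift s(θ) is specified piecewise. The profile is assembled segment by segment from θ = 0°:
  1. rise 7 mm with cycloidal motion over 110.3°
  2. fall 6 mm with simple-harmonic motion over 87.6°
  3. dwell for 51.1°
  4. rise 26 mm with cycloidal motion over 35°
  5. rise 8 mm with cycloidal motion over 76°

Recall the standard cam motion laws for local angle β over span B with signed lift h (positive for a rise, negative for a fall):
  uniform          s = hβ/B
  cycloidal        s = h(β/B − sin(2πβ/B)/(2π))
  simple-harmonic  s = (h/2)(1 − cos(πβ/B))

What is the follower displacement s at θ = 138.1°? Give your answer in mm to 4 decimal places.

seg 1 [0°–110.3°] cycloidal, h=7: full span → s += 7 → s = 7.0000
seg 2 [110.3°–197.9°] simple-harmonic, h=-6: θ=138.1° here. β=27.8, B=87.6. -6/2·(1 − cos(π·0.3174)) = -1.3715 → s = 5.6285

5.6285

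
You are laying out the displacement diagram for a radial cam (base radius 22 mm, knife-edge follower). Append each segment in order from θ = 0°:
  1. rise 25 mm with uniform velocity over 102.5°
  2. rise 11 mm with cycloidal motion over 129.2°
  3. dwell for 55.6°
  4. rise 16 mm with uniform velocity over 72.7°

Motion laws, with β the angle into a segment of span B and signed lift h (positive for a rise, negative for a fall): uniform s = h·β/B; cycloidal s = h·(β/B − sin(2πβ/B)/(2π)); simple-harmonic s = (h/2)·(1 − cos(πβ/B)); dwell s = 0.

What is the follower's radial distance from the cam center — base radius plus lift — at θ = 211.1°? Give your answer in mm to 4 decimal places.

seg 1 [0°–102.5°] uniform, h=25: full span → s += 25 → s = 25.0000
seg 2 [102.5°–231.7°] cycloidal, h=11: θ=211.1° here. β=108.6, B=129.2. 11·(0.8406 − sin(2π·0.8406)/(2π)) = 10.7210 → s = 35.7210
radial distance = base radius + s = 22 + 35.7210 = 57.7210

57.7210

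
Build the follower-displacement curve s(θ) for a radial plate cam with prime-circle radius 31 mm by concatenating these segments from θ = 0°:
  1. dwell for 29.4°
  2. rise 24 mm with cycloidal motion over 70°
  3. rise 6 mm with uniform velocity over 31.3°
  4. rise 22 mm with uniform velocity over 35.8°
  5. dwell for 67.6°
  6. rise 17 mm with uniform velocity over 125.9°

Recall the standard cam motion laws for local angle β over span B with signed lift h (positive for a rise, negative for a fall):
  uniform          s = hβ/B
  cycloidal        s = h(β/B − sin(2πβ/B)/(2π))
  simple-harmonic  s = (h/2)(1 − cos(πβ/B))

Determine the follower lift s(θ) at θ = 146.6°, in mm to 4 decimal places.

seg 1 [0°–29.4°] dwell: s stays 0.0000
seg 2 [29.4°–99.4°] cycloidal, h=24: full span → s += 24 → s = 24.0000
seg 3 [99.4°–130.7°] uniform, h=6: full span → s += 6 → s = 30.0000
seg 4 [130.7°–166.5°] uniform, h=22: θ=146.6° here. β=15.9, B=35.8. 22·15.9/35.8 = 9.7709 → s = 39.7709

39.7709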